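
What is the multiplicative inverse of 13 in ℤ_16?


Use the extended Euclidean algorithm to write 1 = 13·s + 16·t; then s mod 16 is the inverse.
Euclidean algorithm:
  13 = 0·16 + 13
  16 = 1·13 + 3
  13 = 4·3 + 1
  3 = 3·1 + 0
gcd(13,16) = 1
Back-substitution gives: 13·(5) + 16·(-4) = 1
So 13⁻¹ ≡ 5 ≡ 5 (mod 16)
Check: 13 × 5 = 65 ≡ 1 (mod 16) ✓

13⁻¹ ≡ 5 (mod 16)


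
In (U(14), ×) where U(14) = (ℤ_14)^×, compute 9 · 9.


Operation: multiplication mod 14
9 · 9 = (a × b) mod 14 with a = 9, b = 9

9 · 9 = 11


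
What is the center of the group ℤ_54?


Z(G) = {g ∈ G | gx = xg for all x ∈ G}
ℤ_54 is abelian, so Z(G) = G

Z(ℤ_54) = ℤ_54


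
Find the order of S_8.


|S_n| = n! (number of permutations of n symbols)
|S_8| = 8! = 40320

|S_8| = 40320


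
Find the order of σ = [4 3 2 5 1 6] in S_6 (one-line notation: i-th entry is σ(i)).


Cycle decomposition: (1 4 5) (2 3)
Cycle lengths: 3, 2
Order = lcm(3, 2) = 6

ord(σ) = 6


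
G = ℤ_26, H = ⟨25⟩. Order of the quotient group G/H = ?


|⟨25⟩| = n / gcd(25, 26) = 26 / 1 = 26
H is normal (ℤ_26 is abelian).
|G/H| = |G| / |H| = 26 / 26 = 1

|G/H| = 1


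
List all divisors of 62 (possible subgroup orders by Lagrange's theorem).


Lagrange's theorem: |H| divides |G|
|G| = 62
Divisors of 62: 1, 2, 31, 62

Possible subgroup orders: {1, 2, 31, 62}


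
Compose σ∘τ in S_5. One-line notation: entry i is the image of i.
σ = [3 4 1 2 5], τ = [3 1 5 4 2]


σ∘τ: apply τ first, then σ
1 →τ 3 →σ 1
2 →τ 1 →σ 3
3 →τ 5 →σ 5
4 →τ 4 →σ 2
5 →τ 2 →σ 4

σ∘τ = [1 3 5 2 4]


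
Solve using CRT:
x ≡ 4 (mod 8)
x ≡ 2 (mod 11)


m₁ = 8, m₂ = 11, gcd = 1, so CRT applies. M = m₁·m₂ = 88
Let M₁ = M/m₁ = 11, M₂ = M/m₂ = 8
Find y₁ ≡ M₁⁻¹ (mod m₁): 11⁻¹ ≡ 3 (mod 8)
Find y₂ ≡ M₂⁻¹ (mod m₂): 8⁻¹ ≡ 7 (mod 11)
x = a₁·M₁·y₁ + a₂·M₂·y₂ = 4·11·3 + 2·8·7 = 244
Reduce mod 88: x ≡ 68
Check: 68 mod 8 = 4 ✓, 68 mod 11 = 2 ✓

x ≡ 68 (mod 88)


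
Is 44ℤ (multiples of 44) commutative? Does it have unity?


44ℤ is a commutative ring under +,× but has no multiplicative identity (1 ∉ 44ℤ); it has no zero divisors, but without unity it is not an integral domain
Commutative: Yes
Integral domain: No
Has unity: No

44ℤ (multiples of 44): Commutative=Yes, Unity=No


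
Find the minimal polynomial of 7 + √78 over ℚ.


Let α = 7 + √78. Then α - 7 = √78, so (α - 7)² = 78, giving α² - 14α - 29 = 0. Degree 2 and α ∉ ℚ, so this is the minimal polynomial.

Minimal polynomial: x² - 14x - 29


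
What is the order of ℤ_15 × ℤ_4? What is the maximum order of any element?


|ℤ_15 × ℤ_4| = 15 × 4 = 60
Max element order = lcm(15,4) = 60
Cyclic? Yes (gcd=1)

|ℤ_15×ℤ_4| = 60, max element order = 60


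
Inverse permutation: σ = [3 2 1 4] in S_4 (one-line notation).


To find σ⁻¹, swap domain and range:
σ(1) = 3 → σ⁻¹(3) = 1
σ(2) = 2 → σ⁻¹(2) = 2
σ(3) = 1 → σ⁻¹(1) = 3
σ(4) = 4 → σ⁻¹(4) = 4

σ⁻¹ = [3 2 1 4]


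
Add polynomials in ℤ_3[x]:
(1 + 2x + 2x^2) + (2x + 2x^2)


Add coefficients mod 3:
x^0: 1 + 0 = 1 (mod 3)
x^1: 2 + 2 = 1 (mod 3)
x^2: 2 + 2 = 1 (mod 3)
Result: 1 + x + x^2

f + g = 1 + x + x^2


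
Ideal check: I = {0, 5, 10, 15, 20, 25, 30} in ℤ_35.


Check ideal conditions for I = {0, 5, 10, 15, 20, 25, 30} in ℤ_35:
(1) I is an additive subgroup? Yes
(2) For r ∈ ℤ_35 and a ∈ I: r·a ∈ I? Yes

Yes, I is an ideal of ℤ_35


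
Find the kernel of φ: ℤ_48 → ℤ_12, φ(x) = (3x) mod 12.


Kernel = preimage of identity
ker(φ) = {x ∈ ℤ_48 : 3x ≡ 0 (mod 12)}. Since 12 | 48, φ is well-defined. The kernel is the cyclic subgroup ⟨4⟩ of ℤ_48 (order 12), i.e. {0, 4, 8, 12, 16, 20, 24, 28, 32, 36, 40, 44}

ker(φ) = {0, 4, 8, 12, 16, 20, 24, 28, 32, 36, 40, 44}


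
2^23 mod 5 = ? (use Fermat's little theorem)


Fermat's little theorem: if p is prime and gcd(a,p)=1, then a^(p-1) ≡ 1 (mod p)
p = 5 is prime, gcd(2,5) = 1
Reduce exponent: 23 mod 4 = 3
So 2^23 ≡ 2^3 (mod 5)
2^3 mod 5 = 3

2^23 ≡ 3 (mod 5)


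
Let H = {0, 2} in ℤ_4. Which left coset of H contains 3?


3 + H = {3 + h (mod 4) : h ∈ H}
3+0=3, 3+2=1
3 + H = {1, 3} = 1 + H

3 + H = {1, 3}


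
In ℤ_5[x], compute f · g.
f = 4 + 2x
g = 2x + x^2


Expand and collect like terms; reduce coefficients mod 5:
x^0: 4·0 = 0 ≡ 0 (mod 5)
x^1: 4·2 + 2·0 = 8 ≡ 3 (mod 5)
x^2: 4·1 + 2·2 = 8 ≡ 3 (mod 5)
x^3: 2·1 = 2 ≡ 2 (mod 5)
Result: 3x + 3x^2 + 2x^3

f · g = 3x + 3x^2 + 2x^3


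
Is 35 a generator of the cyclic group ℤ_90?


g generates ℤ_n iff gcd(g, n) = 1
gcd(35, 90) = 5
Since gcd = 5 ≠ 1, ⟨35⟩ has order 18 < 90, so 35 is not a generator.

No, 35 does not generate ℤ_90


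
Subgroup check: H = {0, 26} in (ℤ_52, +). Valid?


Subgroup test for H = {0, 26} in (ℤ_52, +):
(1) 0 ∈ H? Yes
(2) Closure: for all a,b ∈ H, (a+b) mod 52 ∈ H? Yes
(3) Inverses: for all a ∈ H, -a mod 52 ∈ H? Yes

Yes, H is a subgroup of ℤ_52


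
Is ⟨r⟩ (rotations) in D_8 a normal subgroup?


H = ⟨r⟩ (rotations) in D_8
The rotation subgroup ⟨r⟩ has index 2 in D_8, so it is normal

Yes, normal subgroup


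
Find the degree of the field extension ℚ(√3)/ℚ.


√3 has minimal polynomial x² - 3 (irreducible over ℚ since 3 is squarefree)

[ℚ(√3)/ℚ] = 2


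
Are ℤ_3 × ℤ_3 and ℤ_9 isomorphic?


Comparing ℤ_3 × ℤ_3 and ℤ_9:
gcd(3,3) = 3 ≠ 1. Max element order in ℤ_3×ℤ_3 is lcm(3,3) = 3 < 9, so it has no element of order 9

No, ℤ_3 × ℤ_3 ≇ ℤ_9


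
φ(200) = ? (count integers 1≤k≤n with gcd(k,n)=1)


Factor n: 200 = 2^3 × 5^2
φ(n) = n · ∏(1 - 1/p) over distinct primes p | n
φ(200) = 200 · (1 - 1/2) · (1 - 1/5) = 80

φ(200) = 80


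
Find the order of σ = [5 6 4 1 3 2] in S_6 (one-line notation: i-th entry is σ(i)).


Cycle decomposition: (1 5 3 4) (2 6)
Cycle lengths: 4, 2
Order = lcm(4, 2) = 4

ord(σ) = 4


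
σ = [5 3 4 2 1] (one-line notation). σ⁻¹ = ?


To find σ⁻¹, swap domain and range:
σ(1) = 5 → σ⁻¹(5) = 1
σ(2) = 3 → σ⁻¹(3) = 2
σ(3) = 4 → σ⁻¹(4) = 3
σ(4) = 2 → σ⁻¹(2) = 4
σ(5) = 1 → σ⁻¹(1) = 5

σ⁻¹ = [5 4 2 3 1]


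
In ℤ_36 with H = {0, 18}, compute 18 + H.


18 + H = {18 + h (mod 36) : h ∈ H}
18+0=18, 18+18=0
18 + H = {0, 18} = 0 + H

18 + H = {0, 18}


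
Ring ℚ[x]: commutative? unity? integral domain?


Polynomial ring over ℚ (an integral domain) is a commutative integral domain with unity 1
Commutative: Yes
Integral domain: Yes
Has unity: Yes

ℚ[x]: Commutative=Yes, Unity=Yes


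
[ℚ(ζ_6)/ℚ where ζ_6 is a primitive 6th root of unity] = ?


[ℚ(ζ_n):ℚ] = deg Φ_n(x) = φ(n). Here φ(6) = 2

[ℚ(ζ_6)/ℚ where ζ_6 is a primitive 6th root of unity] = 2


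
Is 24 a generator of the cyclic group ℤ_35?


g generates ℤ_n iff gcd(g, n) = 1
gcd(24, 35) = 1
Since gcd = 1, 24 is a generator.

Yes, 24 generates ℤ_35


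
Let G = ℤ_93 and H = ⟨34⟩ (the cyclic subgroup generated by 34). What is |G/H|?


|⟨34⟩| = n / gcd(34, 93) = 93 / 1 = 93
H is normal (ℤ_93 is abelian).
|G/H| = |G| / |H| = 93 / 93 = 1

|G/H| = 1


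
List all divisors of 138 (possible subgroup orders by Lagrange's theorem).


Lagrange's theorem: |H| divides |G|
|G| = 138
Divisors of 138: 1, 2, 3, 6, 23, 46, 69, 138

Possible subgroup orders: {1, 2, 3, 6, 23, 46, 69, 138}


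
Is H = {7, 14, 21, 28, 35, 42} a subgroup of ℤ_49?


Subgroup test for H = {7, 14, 21, 28, 35, 42} in (ℤ_49, +):
(1) 0 ∈ H? No
(2) Closure: for all a,b ∈ H, (a+b) mod 49 ∈ H? No  [counterexample: 7 + 42 = 0 ∉ H]
(3) Inverses: for all a ∈ H, -a mod 49 ∈ H? Yes

No, H is not a subgroup of ℤ_49


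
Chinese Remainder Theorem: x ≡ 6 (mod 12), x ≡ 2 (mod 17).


m₁ = 12, m₂ = 17, gcd = 1, so CRT applies. M = m₁·m₂ = 204
Let M₁ = M/m₁ = 17, M₂ = M/m₂ = 12
Find y₁ ≡ M₁⁻¹ (mod m₁): 17⁻¹ ≡ 5 (mod 12)
Find y₂ ≡ M₂⁻¹ (mod m₂): 12⁻¹ ≡ 10 (mod 17)
x = a₁·M₁·y₁ + a₂·M₂·y₂ = 6·17·5 + 2·12·10 = 750
Reduce mod 204: x ≡ 138
Check: 138 mod 12 = 6 ✓, 138 mod 17 = 2 ✓

x ≡ 138 (mod 204)


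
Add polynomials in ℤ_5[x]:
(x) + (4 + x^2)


Add coefficients mod 5:
x^0: 0 + 4 = 4 (mod 5)
x^1: 1 + 0 = 1 (mod 5)
x^2: 0 + 1 = 1 (mod 5)
Result: 4 + x + x^2

f + g = 4 + x + x^2


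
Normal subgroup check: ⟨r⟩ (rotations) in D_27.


H = ⟨r⟩ (rotations) in D_27
The rotation subgroup ⟨r⟩ has index 2 in D_27, so it is normal

Yes, normal subgroup


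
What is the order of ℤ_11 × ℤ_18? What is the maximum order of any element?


|ℤ_11 × ℤ_18| = 11 × 18 = 198
Max element order = lcm(11,18) = 198
Cyclic? Yes (gcd=1)

|ℤ_11×ℤ_18| = 198, max element order = 198


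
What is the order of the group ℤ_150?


ℤ_n has n elements.

|ℤ_150| = 150


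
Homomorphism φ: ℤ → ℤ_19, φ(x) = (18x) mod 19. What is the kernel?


Kernel = preimage of identity
ker(φ) = {x ∈ ℤ : 18x ≡ 0 (mod 19)}. gcd(18,19) = 1, so 18x ≡ 0 (mod 19) ⟺ x ≡ 0 (mod 19/1 = 19). Hence ker(φ) = 19ℤ

ker(φ) = 19ℤ


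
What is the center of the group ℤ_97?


Z(G) = {g ∈ G | gx = xg for all x ∈ G}
ℤ_97 is abelian, so Z(G) = G

Z(ℤ_97) = ℤ_97


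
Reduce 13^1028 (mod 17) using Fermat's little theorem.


Fermat's little theorem: if p is prime and gcd(a,p)=1, then a^(p-1) ≡ 1 (mod p)
p = 17 is prime, gcd(13,17) = 1
Reduce exponent: 1028 mod 16 = 4
So 13^1028 ≡ 13^4 (mod 17)
13^4 mod 17 = 1

13^1028 ≡ 1 (mod 17)


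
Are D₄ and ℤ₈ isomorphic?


Comparing D₄ and ℤ₈:
D₄ is non-abelian, ℤ₈ is abelian

No, D₄ ≇ ℤ₈


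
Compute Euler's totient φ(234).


Factor n: 234 = 2 × 3^2 × 13
φ(n) = n · ∏(1 - 1/p) over distinct primes p | n
φ(234) = 234 · (1 - 1/2) · (1 - 1/3) · (1 - 1/13) = 72

φ(234) = 72


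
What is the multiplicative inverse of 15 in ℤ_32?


Use the extended Euclidean algorithm to write 1 = 15·s + 32·t; then s mod 32 is the inverse.
Euclidean algorithm:
  15 = 0·32 + 15
  32 = 2·15 + 2
  15 = 7·2 + 1
  2 = 2·1 + 0
gcd(15,32) = 1
Back-substitution gives: 15·(15) + 32·(-7) = 1
So 15⁻¹ ≡ 15 ≡ 15 (mod 32)
Check: 15 × 15 = 225 ≡ 1 (mod 32) ✓

15⁻¹ ≡ 15 (mod 32)


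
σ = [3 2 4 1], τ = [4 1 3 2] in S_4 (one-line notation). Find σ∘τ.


σ∘τ: apply τ first, then σ
1 →τ 4 →σ 1
2 →τ 1 →σ 3
3 →τ 3 →σ 4
4 →τ 2 →σ 2

σ∘τ = [1 3 4 2]


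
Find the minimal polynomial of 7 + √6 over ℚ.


Let α = 7 + √6. Then α - 7 = √6, so (α - 7)² = 6, giving α² - 14α + 43 = 0. Degree 2 and α ∉ ℚ, so this is the minimal polynomial.

Minimal polynomial: x² - 14x + 43


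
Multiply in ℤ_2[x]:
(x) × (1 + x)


Expand and collect like terms; reduce coefficients mod 2:
x^0: 0·1 = 0 ≡ 0 (mod 2)
x^1: 0·1 + 1·1 = 1 ≡ 1 (mod 2)
x^2: 1·1 = 1 ≡ 1 (mod 2)
Result: x + x^2

f · g = x + x^2


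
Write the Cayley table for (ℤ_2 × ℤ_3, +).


Elements: {(0,0), (0,1), (0,2), (1,0), (1,1), (1,2)}
Operation: componentwise addition mod (2, 3)
Entry (a, b) = ((a₁+b₁) mod 2, (a₂+b₂) mod 3)

Cayley table:
      | (0,0) | (0,1) | (0,2) | (1,0) | (1,1) | (1,2)
(0,0) | (0,0) | (0,1) | (0,2) | (1,0) | (1,1) | (1,2)
(0,1) | (0,1) | (0,2) | (0,0) | (1,1) | (1,2) | (1,0)
(0,2) | (0,2) | (0,0) | (0,1) | (1,2) | (1,0) | (1,1)
(1,0) | (1,0) | (1,1) | (1,2) | (0,0) | (0,1) | (0,2)
(1,1) | (1,1) | (1,2) | (1,0) | (0,1) | (0,2) | (0,0)
(1,2) | (1,2) | (1,0) | (1,1) | (0,2) | (0,0) | (0,1)


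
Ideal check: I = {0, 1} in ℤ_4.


Check ideal conditions for I = {0, 1} in ℤ_4:
(1) I is an additive subgroup? No
(2) For r ∈ ℤ_4 and a ∈ I: r·a ∈ I? No  [counterexample: r=2, a=1, r·a mod 4 = 2 ∉ I]

No, I is not an ideal of ℤ_4


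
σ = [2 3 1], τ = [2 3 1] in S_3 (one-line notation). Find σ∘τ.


σ∘τ: apply τ first, then σ
1 →τ 2 →σ 3
2 →τ 3 →σ 1
3 →τ 1 →σ 2

σ∘τ = [3 1 2]


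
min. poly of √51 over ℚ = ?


√51 satisfies x² - 51 = 0, irreducible over ℚ since 51 is squarefree

Minimal polynomial: x² - 51


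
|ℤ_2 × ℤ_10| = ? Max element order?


|ℤ_2 × ℤ_10| = 2 × 10 = 20
Max element order = lcm(2,10) = 10
Cyclic? No (gcd=2)

|ℤ_2×ℤ_10| = 20, max element order = 10


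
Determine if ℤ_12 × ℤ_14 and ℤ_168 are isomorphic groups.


Comparing ℤ_12 × ℤ_14 and ℤ_168:
gcd(12,14) = 2 ≠ 1. Max element order in ℤ_12×ℤ_14 is lcm(12,14) = 84 < 168, so it has no element of order 168

No, ℤ_12 × ℤ_14 ≇ ℤ_168


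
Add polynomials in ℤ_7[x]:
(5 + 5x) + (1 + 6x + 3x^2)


Add coefficients mod 7:
x^0: 5 + 1 = 6 (mod 7)
x^1: 5 + 6 = 4 (mod 7)
x^2: 0 + 3 = 3 (mod 7)
Result: 6 + 4x + 3x^2

f + g = 6 + 4x + 3x^2


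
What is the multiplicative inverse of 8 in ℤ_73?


Use the extended Euclidean algorithm to write 1 = 8·s + 73·t; then s mod 73 is the inverse.
Euclidean algorithm:
  8 = 0·73 + 8
  73 = 9·8 + 1
  8 = 8·1 + 0
gcd(8,73) = 1
Back-substitution gives: 8·(-9) + 73·(1) = 1
So 8⁻¹ ≡ -9 ≡ 64 (mod 73)
Check: 8 × 64 = 512 ≡ 1 (mod 73) ✓

8⁻¹ ≡ 64 (mod 73)


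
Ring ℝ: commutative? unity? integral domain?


ℝ is a field: commutative, has unity, every nonzero element is a unit (hence an integral domain)
Commutative: Yes
Integral domain: Yes
Has unity: Yes

ℝ: Commutative=Yes, Unity=Yes


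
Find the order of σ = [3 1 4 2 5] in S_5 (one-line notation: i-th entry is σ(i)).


Cycle decomposition: (1 3 4 2)
Cycle lengths: 4
Order = lcm(4) = 4

ord(σ) = 4


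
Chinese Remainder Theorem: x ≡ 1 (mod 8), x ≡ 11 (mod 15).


m₁ = 8, m₂ = 15, gcd = 1, so CRT applies. M = m₁·m₂ = 120
Let M₁ = M/m₁ = 15, M₂ = M/m₂ = 8
Find y₁ ≡ M₁⁻¹ (mod m₁): 15⁻¹ ≡ 7 (mod 8)
Find y₂ ≡ M₂⁻¹ (mod m₂): 8⁻¹ ≡ 2 (mod 15)
x = a₁·M₁·y₁ + a₂·M₂·y₂ = 1·15·7 + 11·8·2 = 281
Reduce mod 120: x ≡ 41
Check: 41 mod 8 = 1 ✓, 41 mod 15 = 11 ✓

x ≡ 41 (mod 120)


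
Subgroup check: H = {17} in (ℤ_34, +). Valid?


Subgroup test for H = {17} in (ℤ_34, +):
(1) 0 ∈ H? No
(2) Closure: for all a,b ∈ H, (a+b) mod 34 ∈ H? No  [counterexample: 17 + 17 = 0 ∉ H]
(3) Inverses: for all a ∈ H, -a mod 34 ∈ H? Yes

No, H is not a subgroup of ℤ_34


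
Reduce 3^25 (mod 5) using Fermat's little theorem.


Fermat's little theorem: if p is prime and gcd(a,p)=1, then a^(p-1) ≡ 1 (mod p)
p = 5 is prime, gcd(3,5) = 1
Reduce exponent: 25 mod 4 = 1
So 3^25 ≡ 3^1 (mod 5)
3^1 mod 5 = 3

3^25 ≡ 3 (mod 5)


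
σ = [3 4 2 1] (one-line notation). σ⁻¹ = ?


To find σ⁻¹, swap domain and range:
σ(1) = 3 → σ⁻¹(3) = 1
σ(2) = 4 → σ⁻¹(4) = 2
σ(3) = 2 → σ⁻¹(2) = 3
σ(4) = 1 → σ⁻¹(1) = 4

σ⁻¹ = [4 3 1 2]


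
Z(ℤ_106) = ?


Z(G) = {g ∈ G | gx = xg for all x ∈ G}
ℤ_106 is abelian, so Z(G) = G

Z(ℤ_106) = ℤ_106


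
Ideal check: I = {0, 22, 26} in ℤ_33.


Check ideal conditions for I = {0, 22, 26} in ℤ_33:
(1) I is an additive subgroup? No
(2) For r ∈ ℤ_33 and a ∈ I: r·a ∈ I? No  [counterexample: r=2, a=22, r·a mod 33 = 11 ∉ I]

No, I is not an ideal of ℤ_33


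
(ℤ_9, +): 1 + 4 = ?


Operation: addition mod 9
1 + 4 = (a + b) mod 9 with a = 1, b = 4

1 + 4 = 5


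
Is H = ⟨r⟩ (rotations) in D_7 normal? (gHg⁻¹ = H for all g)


H = ⟨r⟩ (rotations) in D_7
The rotation subgroup ⟨r⟩ has index 2 in D_7, so it is normal

Yes, normal subgroup


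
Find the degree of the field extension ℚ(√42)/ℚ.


√42 has minimal polynomial x² - 42 (irreducible over ℚ since 42 is squarefree)

[ℚ(√42)/ℚ] = 2


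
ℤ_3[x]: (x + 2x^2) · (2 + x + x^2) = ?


Expand and collect like terms; reduce coefficients mod 3:
x^0: 0·2 = 0 ≡ 0 (mod 3)
x^1: 0·1 + 1·2 = 2 ≡ 2 (mod 3)
x^2: 0·1 + 1·1 + 2·2 = 5 ≡ 2 (mod 3)
x^3: 1·1 + 2·1 = 3 ≡ 0 (mod 3)
x^4: 2·1 = 2 ≡ 2 (mod 3)
Result: 2x + 2x^2 + 2x^4

f · g = 2x + 2x^2 + 2x^4


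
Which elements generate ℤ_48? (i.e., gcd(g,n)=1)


g generates ℤ_n iff gcd(g,n) = 1
Prime factors of 48: 2, 3
Generators are g ∈ {1,...,47} not divisible by any of these primes.
Generators: {1, 5, 7, 11, 13, 17, 19, 23, 25, 29, 31, 35, 37, 41, 43, 47}
Number of generators = φ(48) = 16

Generators of ℤ_48 = {1, 5, 7, 11, 13, 17, 19, 23, 25, 29, 31, 35, 37, 41, 43, 47}


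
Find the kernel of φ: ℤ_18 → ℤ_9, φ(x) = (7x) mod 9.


Kernel = preimage of identity
ker(φ) = {x ∈ ℤ_18 : 7x ≡ 0 (mod 9)}. Since 9 | 18, φ is well-defined. The kernel is the cyclic subgroup ⟨9⟩ of ℤ_18 (order 2), i.e. {0, 9}

ker(φ) = {0, 9}


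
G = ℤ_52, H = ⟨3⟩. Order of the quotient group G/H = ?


|⟨3⟩| = n / gcd(3, 52) = 52 / 1 = 52
H is normal (ℤ_52 is abelian).
|G/H| = |G| / |H| = 52 / 52 = 1

|G/H| = 1


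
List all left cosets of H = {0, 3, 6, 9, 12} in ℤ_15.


H = {0, 3, 6, 9, 12}, |H| = 5
Number of cosets = |G|/|H| = 15/5 = 3
0 + H = {0, 3, 6, 9, 12}
1 + H = {1, 4, 7, 10, 13}
2 + H = {2, 5, 8, 11, 14}

Cosets: 0+H={0,3,6,9,12}; 1+H={1,4,7,10,13}; 2+H={2,5,8,11,14}


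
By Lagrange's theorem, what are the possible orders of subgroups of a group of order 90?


Lagrange's theorem: |H| divides |G|
|G| = 90
Divisors of 90: 1, 2, 3, 5, 6, 9, 10, 15, 18, 30, 45, 90

Possible subgroup orders: {1, 2, 3, 5, 6, 9, 10, 15, 18, 30, 45, 90}


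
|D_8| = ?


|D_n| = 2n (n rotations and n reflections)
|D_8| = 2×8 = 16

|D_8| = 16


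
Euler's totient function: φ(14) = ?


φ(n) = count of k ∈ {1,...,n} with gcd(k,n)=1
Coprimes to 14: {1, 3, 5, 9, 11, 13}
Count: 6

φ(14) = 6


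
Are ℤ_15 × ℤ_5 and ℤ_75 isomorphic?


Comparing ℤ_15 × ℤ_5 and ℤ_75:
gcd(15,5) = 5 ≠ 1. Max element order in ℤ_15×ℤ_5 is lcm(15,5) = 15 < 75, so it has no element of order 75

No, ℤ_15 × ℤ_5 ≇ ℤ_75


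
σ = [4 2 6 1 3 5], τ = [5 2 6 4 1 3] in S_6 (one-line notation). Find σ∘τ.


σ∘τ: apply τ first, then σ
1 →τ 5 →σ 3
2 →τ 2 →σ 2
3 →τ 6 →σ 5
4 →τ 4 →σ 1
5 →τ 1 →σ 4
6 →τ 3 →σ 6

σ∘τ = [3 2 5 1 4 6]


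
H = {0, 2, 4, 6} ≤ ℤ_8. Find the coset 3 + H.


3 + H = {3 + h (mod 8) : h ∈ H}
3+0=3, 3+2=5, 3+4=7, 3+6=1
3 + H = {1, 3, 5, 7} = 1 + H

3 + H = {1, 3, 5, 7}


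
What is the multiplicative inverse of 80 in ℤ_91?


Use the extended Euclidean algorithm to write 1 = 80·s + 91·t; then s mod 91 is the inverse.
Euclidean algorithm:
  80 = 0·91 + 80
  91 = 1·80 + 11
  80 = 7·11 + 3
  11 = 3·3 + 2
  3 = 1·2 + 1
  2 = 2·1 + 0
gcd(80,91) = 1
Back-substitution gives: 80·(33) + 91·(-29) = 1
So 80⁻¹ ≡ 33 ≡ 33 (mod 91)
Check: 80 × 33 = 2640 ≡ 1 (mod 91) ✓

80⁻¹ ≡ 33 (mod 91)


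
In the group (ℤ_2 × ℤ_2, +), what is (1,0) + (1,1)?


Operation: componentwise addition mod (2, 2)
(1,0) + (1,1) = ((a₁+b₁) mod 2, (a₂+b₂) mod 2) with a = (1,0), b = (1,1)

(1,0) + (1,1) = (0,1)


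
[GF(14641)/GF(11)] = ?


GF(14641) = GF(11^4), so the extension degree is 4

[GF(14641)/GF(11)] = 4


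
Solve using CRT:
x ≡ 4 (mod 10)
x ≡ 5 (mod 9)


m₁ = 10, m₂ = 9, gcd = 1, so CRT applies. M = m₁·m₂ = 90
Let M₁ = M/m₁ = 9, M₂ = M/m₂ = 10
Find y₁ ≡ M₁⁻¹ (mod m₁): 9⁻¹ ≡ 9 (mod 10)
Find y₂ ≡ M₂⁻¹ (mod m₂): 10⁻¹ ≡ 1 (mod 9)
x = a₁·M₁·y₁ + a₂·M₂·y₂ = 4·9·9 + 5·10·1 = 374
Reduce mod 90: x ≡ 14
Check: 14 mod 10 = 4 ✓, 14 mod 9 = 5 ✓

x ≡ 14 (mod 90)


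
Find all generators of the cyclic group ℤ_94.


g generates ℤ_n iff gcd(g,n) = 1
Prime factors of 94: 2, 47
Generators are g ∈ {1,...,93} not divisible by any of these primes.
Generators: {1, 3, 5, 7, 9, 11, 13, 15, 17, 19, 21, 23, 25, 27, 29, 31, 33, 35, 37, 39, 41, 43, 45, 49, 51, 53, 55, 57, 59, 61, 63, 65, 67, 69, 71, 73, 75, 77, 79, 81, 83, 85, 87, 89, 91, 93}
Number of generators = φ(94) = 46

Generators of ℤ_94 = {1, 3, 5, 7, 9, 11, 13, 15, 17, 19, 21, 23, 25, 27, 29, 31, 33, 35, 37, 39, 41, 43, 45, 49, 51, 53, 55, 57, 59, 61, 63, 65, 67, 69, 71, 73, 75, 77, 79, 81, 83, 85, 87, 89, 91, 93}


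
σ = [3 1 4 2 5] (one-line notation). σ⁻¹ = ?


To find σ⁻¹, swap domain and range:
σ(1) = 3 → σ⁻¹(3) = 1
σ(2) = 1 → σ⁻¹(1) = 2
σ(3) = 4 → σ⁻¹(4) = 3
σ(4) = 2 → σ⁻¹(2) = 4
σ(5) = 5 → σ⁻¹(5) = 5

σ⁻¹ = [2 4 1 3 5]


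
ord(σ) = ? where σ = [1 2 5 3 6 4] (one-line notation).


Cycle decomposition: (3 5 6 4)
Cycle lengths: 4
Order = lcm(4) = 4

ord(σ) = 4


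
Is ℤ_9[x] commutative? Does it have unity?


ℤ_9 has zero divisors (3·3 ≡ 0), and these lift to constant zero divisors in ℤ_9[x]; so not an integral domain
Commutative: Yes
Integral domain: No
Has unity: Yes

ℤ_9[x]: Commutative=Yes, Unity=Yes


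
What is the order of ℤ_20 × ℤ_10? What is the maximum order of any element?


|ℤ_20 × ℤ_10| = 20 × 10 = 200
Max element order = lcm(20,10) = 20
Cyclic? No (gcd=10)

|ℤ_20×ℤ_10| = 200, max element order = 20


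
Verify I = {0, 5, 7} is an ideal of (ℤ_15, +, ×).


Check ideal conditions for I = {0, 5, 7} in ℤ_15:
(1) I is an additive subgroup? No
(2) For r ∈ ℤ_15 and a ∈ I: r·a ∈ I? No  [counterexample: r=2, a=5, r·a mod 15 = 10 ∉ I]

No, I is not an ideal of ℤ_15


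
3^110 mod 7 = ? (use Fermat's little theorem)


Fermat's little theorem: if p is prime and gcd(a,p)=1, then a^(p-1) ≡ 1 (mod p)
p = 7 is prime, gcd(3,7) = 1
Reduce exponent: 110 mod 6 = 2
So 3^110 ≡ 3^2 (mod 7)
3^2 mod 7 = 2

3^110 ≡ 2 (mod 7)


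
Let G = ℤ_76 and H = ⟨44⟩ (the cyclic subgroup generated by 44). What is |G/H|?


|⟨44⟩| = n / gcd(44, 76) = 76 / 4 = 19
H is normal (ℤ_76 is abelian).
|G/H| = |G| / |H| = 76 / 19 = 4

|G/H| = 4


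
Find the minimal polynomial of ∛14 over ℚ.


∛14 satisfies x³ - 14 = 0, irreducible over ℚ (no rational root; 14 is not a perfect cube)

Minimal polynomial: x³ - 14


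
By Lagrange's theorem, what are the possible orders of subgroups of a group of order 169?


Lagrange's theorem: |H| divides |G|
|G| = 169
Divisors of 169: 1, 13, 169

Possible subgroup orders: {1, 13, 169}


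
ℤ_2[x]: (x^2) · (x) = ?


Expand and collect like terms; reduce coefficients mod 2:
x^0: 0·0 = 0 ≡ 0 (mod 2)
x^1: 0·1 + 0·0 = 0 ≡ 0 (mod 2)
x^2: 0·1 + 1·0 = 0 ≡ 0 (mod 2)
x^3: 1·1 = 1 ≡ 1 (mod 2)
Result: x^3

f · g = x^3


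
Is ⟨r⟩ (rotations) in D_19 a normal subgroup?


H = ⟨r⟩ (rotations) in D_19
The rotation subgroup ⟨r⟩ has index 2 in D_19, so it is normal

Yes, normal subgroup


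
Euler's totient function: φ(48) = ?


Factor n: 48 = 2^4 × 3
φ(n) = n · ∏(1 - 1/p) over distinct primes p | n
φ(48) = 48 · (1 - 1/2) · (1 - 1/3) = 16

φ(48) = 16


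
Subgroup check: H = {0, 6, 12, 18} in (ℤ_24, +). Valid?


Subgroup test for H = {0, 6, 12, 18} in (ℤ_24, +):
(1) 0 ∈ H? Yes
(2) Closure: for all a,b ∈ H, (a+b) mod 24 ∈ H? Yes
(3) Inverses: for all a ∈ H, -a mod 24 ∈ H? Yes

Yes, H is a subgroup of ℤ_24


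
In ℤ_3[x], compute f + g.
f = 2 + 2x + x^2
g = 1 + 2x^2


Add coefficients mod 3:
x^0: 2 + 1 = 0 (mod 3)
x^1: 2 + 0 = 2 (mod 3)
x^2: 1 + 2 = 0 (mod 3)
Result: 2x

f + g = 2x


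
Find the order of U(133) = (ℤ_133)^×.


U(n) is the group of units mod n; |U(n)| = φ(n)
|U(133)| = φ(133) = 108

|U(133) = (ℤ_133)^×| = 108


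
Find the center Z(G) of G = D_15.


Z(G) = {g ∈ G | gx = xg for all x ∈ G}
For odd n, Z(D_n) = {e}: no nontrivial rotation commutes with all reflections

Z(D_15) = {e}


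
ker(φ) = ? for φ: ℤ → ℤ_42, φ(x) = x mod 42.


Kernel = preimage of identity
ker(φ) = {x ∈ ℤ : x ≡ 0 (mod 42)} = 42ℤ = {0, ±42, ±84, ...}

ker(φ) = 42ℤ


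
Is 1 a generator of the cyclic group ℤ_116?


g generates ℤ_n iff gcd(g, n) = 1
gcd(1, 116) = 1
Since gcd = 1, 1 is a generator.

Yes, 1 generates ℤ_116


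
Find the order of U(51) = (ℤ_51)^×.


U(n) is the group of units mod n; |U(n)| = φ(n)
|U(51)| = φ(51) = 32

|U(51) = (ℤ_51)^×| = 32


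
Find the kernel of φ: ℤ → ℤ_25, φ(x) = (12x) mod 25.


Kernel = preimage of identity
ker(φ) = {x ∈ ℤ : 12x ≡ 0 (mod 25)}. gcd(12,25) = 1, so 12x ≡ 0 (mod 25) ⟺ x ≡ 0 (mod 25/1 = 25). Hence ker(φ) = 25ℤ

ker(φ) = 25ℤ


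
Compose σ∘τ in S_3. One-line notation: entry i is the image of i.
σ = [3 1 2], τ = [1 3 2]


σ∘τ: apply τ first, then σ
1 →τ 1 →σ 3
2 →τ 3 →σ 2
3 →τ 2 →σ 1

σ∘τ = [3 2 1]


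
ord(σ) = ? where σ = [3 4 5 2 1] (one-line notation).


Cycle decomposition: (1 3 5) (2 4)
Cycle lengths: 3, 2
Order = lcm(3, 2) = 6

ord(σ) = 6


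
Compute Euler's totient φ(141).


Factor n: 141 = 3 × 47
φ(n) = n · ∏(1 - 1/p) over distinct primes p | n
φ(141) = 141 · (1 - 1/3) · (1 - 1/47) = 92

φ(141) = 92


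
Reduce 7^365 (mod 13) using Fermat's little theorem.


Fermat's little theorem: if p is prime and gcd(a,p)=1, then a^(p-1) ≡ 1 (mod p)
p = 13 is prime, gcd(7,13) = 1
Reduce exponent: 365 mod 12 = 5
So 7^365 ≡ 7^5 (mod 13)
7^5 mod 13 = 11

7^365 ≡ 11 (mod 13)


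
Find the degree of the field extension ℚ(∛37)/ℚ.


∛37 has minimal polynomial x³ - 37 (irreducible over ℚ since 37 is not a perfect cube)

[ℚ(∛37)/ℚ] = 3


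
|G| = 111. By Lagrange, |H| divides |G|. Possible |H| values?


Lagrange's theorem: |H| divides |G|
|G| = 111
Divisors of 111: 1, 3, 37, 111

Possible subgroup orders: {1, 3, 37, 111}


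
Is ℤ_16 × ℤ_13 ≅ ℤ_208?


Comparing ℤ_16 × ℤ_13 and ℤ_208:
gcd(16,13) = 1, so ℤ_16 × ℤ_13 ≅ ℤ_208 (CRT)

Yes, ℤ_16 × ℤ_13 ≅ ℤ_208


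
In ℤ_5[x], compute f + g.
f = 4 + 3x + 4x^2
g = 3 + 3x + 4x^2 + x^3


Add coefficients mod 5:
x^0: 4 + 3 = 2 (mod 5)
x^1: 3 + 3 = 1 (mod 5)
x^2: 4 + 4 = 3 (mod 5)
x^3: 0 + 1 = 1 (mod 5)
Result: 2 + x + 3x^2 + x^3

f + g = 2 + x + 3x^2 + x^3


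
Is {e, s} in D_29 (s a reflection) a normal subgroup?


H = {e, s} in D_29 (s a reflection)
r·s·r⁻¹ = sr⁻² ≠ s for n ≥ 3, so {e, s} is not closed under conjugation

No, not a normal subgroup


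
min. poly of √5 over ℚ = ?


√5 satisfies x² - 5 = 0, irreducible over ℚ since 5 is squarefree

Minimal polynomial: x² - 5


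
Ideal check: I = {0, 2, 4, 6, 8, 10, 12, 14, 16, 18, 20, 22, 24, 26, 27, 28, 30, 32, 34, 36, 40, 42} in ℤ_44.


Check ideal conditions for I = {0, 2, 4, 6, 8, 10, 12, 14, 16, 18, 20, 22, 24, 26, 27, 28, 30, 32, 34, 36, 40, 42} in ℤ_44:
(1) I is an additive subgroup? No
(2) For r ∈ ℤ_44 and a ∈ I: r·a ∈ I? No  [counterexample: r=3, a=27, r·a mod 44 = 37 ∉ I]

No, I is not an ideal of ℤ_44


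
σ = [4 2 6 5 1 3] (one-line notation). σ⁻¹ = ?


To find σ⁻¹, swap domain and range:
σ(1) = 4 → σ⁻¹(4) = 1
σ(2) = 2 → σ⁻¹(2) = 2
σ(3) = 6 → σ⁻¹(6) = 3
σ(4) = 5 → σ⁻¹(5) = 4
σ(5) = 1 → σ⁻¹(1) = 5
σ(6) = 3 → σ⁻¹(3) = 6

σ⁻¹ = [5 2 6 1 4 3]


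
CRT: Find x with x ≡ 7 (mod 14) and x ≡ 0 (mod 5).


m₁ = 14, m₂ = 5, gcd = 1, so CRT applies. M = m₁·m₂ = 70
Let M₁ = M/m₁ = 5, M₂ = M/m₂ = 14
Find y₁ ≡ M₁⁻¹ (mod m₁): 5⁻¹ ≡ 3 (mod 14)
Find y₂ ≡ M₂⁻¹ (mod m₂): 14⁻¹ ≡ 4 (mod 5)
x = a₁·M₁·y₁ + a₂·M₂·y₂ = 7·5·3 + 0·14·4 = 105
Reduce mod 70: x ≡ 35
Check: 35 mod 14 = 7 ✓, 35 mod 5 = 0 ✓

x ≡ 35 (mod 70)


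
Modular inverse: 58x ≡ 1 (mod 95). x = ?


Use the extended Euclidean algorithm to write 1 = 58·s + 95·t; then s mod 95 is the inverse.
Euclidean algorithm:
  58 = 0·95 + 58
  95 = 1·58 + 37
  58 = 1·37 + 21
  37 = 1·21 + 16
  21 = 1·16 + 5
  16 = 3·5 + 1
  5 = 5·1 + 0
gcd(58,95) = 1
Back-substitution gives: 58·(-18) + 95·(11) = 1
So 58⁻¹ ≡ -18 ≡ 77 (mod 95)
Check: 58 × 77 = 4466 ≡ 1 (mod 95) ✓

58⁻¹ ≡ 77 (mod 95)


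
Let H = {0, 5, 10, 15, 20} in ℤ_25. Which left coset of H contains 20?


20 + H = {20 + h (mod 25) : h ∈ H}
20+0=20, 20+5=0, 20+10=5, 20+15=10, 20+20=15
20 + H = {0, 5, 10, 15, 20} = 0 + H

20 + H = {0, 5, 10, 15, 20}


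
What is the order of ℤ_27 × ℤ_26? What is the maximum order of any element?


|ℤ_27 × ℤ_26| = 27 × 26 = 702
Max element order = lcm(27,26) = 702
Cyclic? Yes (gcd=1)

|ℤ_27×ℤ_26| = 702, max element order = 702


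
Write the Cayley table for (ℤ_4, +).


Elements: {0, 1, 2, 3}
Operation: addition mod 4
Entry (a, b) = (a + b) mod 4

Cayley table:
  | 0 | 1 | 2 | 3
0 | 0 | 1 | 2 | 3
1 | 1 | 2 | 3 | 0
2 | 2 | 3 | 0 | 1
3 | 3 | 0 | 1 | 2


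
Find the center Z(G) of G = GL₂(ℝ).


Z(G) = {g ∈ G | gx = xg for all x ∈ G}
Only scalar multiples of the identity commute with all invertible matrices

Z(GL₂(ℝ)) = {aI : a ∈ ℝ, a ≠ 0}


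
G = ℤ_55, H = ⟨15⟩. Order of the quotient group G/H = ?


|⟨15⟩| = n / gcd(15, 55) = 55 / 5 = 11
H is normal (ℤ_55 is abelian).
|G/H| = |G| / |H| = 55 / 11 = 5

|G/H| = 5


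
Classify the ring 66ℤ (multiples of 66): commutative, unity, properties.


66ℤ is a commutative ring under +,× but has no multiplicative identity (1 ∉ 66ℤ); it has no zero divisors, but without unity it is not an integral domain
Commutative: Yes
Integral domain: No
Has unity: No

66ℤ (multiples of 66): Commutative=Yes, Unity=No


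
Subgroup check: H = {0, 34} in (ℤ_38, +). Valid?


Subgroup test for H = {0, 34} in (ℤ_38, +):
(1) 0 ∈ H? Yes
(2) Closure: for all a,b ∈ H, (a+b) mod 38 ∈ H? No  [counterexample: 34 + 34 = 30 ∉ H]
(3) Inverses: for all a ∈ H, -a mod 38 ∈ H? No

No, H is not a subgroup of ℤ_38


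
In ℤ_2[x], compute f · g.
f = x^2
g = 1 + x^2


Expand and collect like terms; reduce coefficients mod 2:
x^0: 0·1 = 0 ≡ 0 (mod 2)
x^1: 0·0 + 0·1 = 0 ≡ 0 (mod 2)
x^2: 0·1 + 0·0 + 1·1 = 1 ≡ 1 (mod 2)
x^3: 0·1 + 1·0 = 0 ≡ 0 (mod 2)
x^4: 1·1 = 1 ≡ 1 (mod 2)
Result: x^2 + x^4

f · g = x^2 + x^4


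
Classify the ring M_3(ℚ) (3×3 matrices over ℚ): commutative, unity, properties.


Matrix multiplication is non-commutative for n ≥ 2; the identity matrix I is the unity; singular matrices give zero divisors, so not an integral domain
Commutative: No
Integral domain: No
Has unity: Yes

M_3(ℚ) (3×3 matrices over ℚ): Commutative=No, Unity=Yes


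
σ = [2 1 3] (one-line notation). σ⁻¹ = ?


To find σ⁻¹, swap domain and range:
σ(1) = 2 → σ⁻¹(2) = 1
σ(2) = 1 → σ⁻¹(1) = 2
σ(3) = 3 → σ⁻¹(3) = 3

σ⁻¹ = [2 1 3]


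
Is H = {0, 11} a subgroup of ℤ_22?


Subgroup test for H = {0, 11} in (ℤ_22, +):
(1) 0 ∈ H? Yes
(2) Closure: for all a,b ∈ H, (a+b) mod 22 ∈ H? Yes
(3) Inverses: for all a ∈ H, -a mod 22 ∈ H? Yes

Yes, H is a subgroup of ℤ_22


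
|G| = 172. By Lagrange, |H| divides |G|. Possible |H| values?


Lagrange's theorem: |H| divides |G|
|G| = 172
Divisors of 172: 1, 2, 4, 43, 86, 172

Possible subgroup orders: {1, 2, 4, 43, 86, 172}


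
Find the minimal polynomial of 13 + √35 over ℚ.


Let α = 13 + √35. Then α - 13 = √35, so (α - 13)² = 35, giving α² - 26α + 134 = 0. Degree 2 and α ∉ ℚ, so this is the minimal polynomial.

Minimal polynomial: x² - 26x + 134


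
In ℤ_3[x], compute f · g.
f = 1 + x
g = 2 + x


Expand and collect like terms; reduce coefficients mod 3:
x^0: 1·2 = 2 ≡ 2 (mod 3)
x^1: 1·1 + 1·2 = 3 ≡ 0 (mod 3)
x^2: 1·1 = 1 ≡ 1 (mod 3)
Result: 2 + x^2

f · g = 2 + x^2


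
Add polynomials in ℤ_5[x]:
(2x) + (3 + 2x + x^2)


Add coefficients mod 5:
x^0: 0 + 3 = 3 (mod 5)
x^1: 2 + 2 = 4 (mod 5)
x^2: 0 + 1 = 1 (mod 5)
Result: 3 + 4x + x^2

f + g = 3 + 4x + x^2


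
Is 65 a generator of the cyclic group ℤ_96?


g generates ℤ_n iff gcd(g, n) = 1
gcd(65, 96) = 1
Since gcd = 1, 65 is a generator.

Yes, 65 generates ℤ_96


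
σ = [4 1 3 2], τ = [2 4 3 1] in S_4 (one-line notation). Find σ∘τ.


σ∘τ: apply τ first, then σ
1 →τ 2 →σ 1
2 →τ 4 →σ 2
3 →τ 3 →σ 3
4 →τ 1 →σ 4

σ∘τ = [1 2 3 4]


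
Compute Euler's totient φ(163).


Factor n: 163 = 163
φ(n) = n · ∏(1 - 1/p) over distinct primes p | n
φ(163) = 163 · (1 - 1/163) = 162

φ(163) = 162


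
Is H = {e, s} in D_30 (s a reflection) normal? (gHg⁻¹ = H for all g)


H = {e, s} in D_30 (s a reflection)
r·s·r⁻¹ = sr⁻² ≠ s for n ≥ 3, so {e, s} is not closed under conjugation

No, not a normal subgroup


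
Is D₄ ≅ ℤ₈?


Comparing D₄ and ℤ₈:
D₄ is non-abelian, ℤ₈ is abelian

No, D₄ ≇ ℤ₈


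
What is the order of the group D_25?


|D_n| = 2n (n rotations and n reflections)
|D_25| = 2×25 = 50

|D_25| = 50


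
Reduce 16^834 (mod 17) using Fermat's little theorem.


Fermat's little theorem: if p is prime and gcd(a,p)=1, then a^(p-1) ≡ 1 (mod p)
p = 17 is prime, gcd(16,17) = 1
Reduce exponent: 834 mod 16 = 2
So 16^834 ≡ 16^2 (mod 17)
16^2 mod 17 = 1

16^834 ≡ 1 (mod 17)


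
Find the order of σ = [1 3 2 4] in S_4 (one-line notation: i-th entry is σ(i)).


Cycle decomposition: (2 3)
Cycle lengths: 2
Order = lcm(2) = 2

ord(σ) = 2


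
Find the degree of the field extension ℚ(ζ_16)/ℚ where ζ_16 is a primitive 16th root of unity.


[ℚ(ζ_n):ℚ] = deg Φ_n(x) = φ(n). Here φ(16) = 8

[ℚ(ζ_16)/ℚ where ζ_16 is a primitive 16th root of unity] = 8


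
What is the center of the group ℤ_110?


Z(G) = {g ∈ G | gx = xg for all x ∈ G}
ℤ_110 is abelian, so Z(G) = G

Z(ℤ_110) = ℤ_110


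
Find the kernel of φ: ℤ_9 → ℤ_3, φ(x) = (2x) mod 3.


Kernel = preimage of identity
ker(φ) = {x ∈ ℤ_9 : 2x ≡ 0 (mod 3)}. Since 3 | 9, φ is well-defined. The kernel is the cyclic subgroup ⟨3⟩ of ℤ_9 (order 3), i.e. {0, 3, 6}

ker(φ) = {0, 3, 6}


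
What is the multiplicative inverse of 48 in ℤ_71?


Use the extended Euclidean algorithm to write 1 = 48·s + 71·t; then s mod 71 is the inverse.
Euclidean algorithm:
  48 = 0·71 + 48
  71 = 1·48 + 23
  48 = 2·23 + 2
  23 = 11·2 + 1
  2 = 2·1 + 0
gcd(48,71) = 1
Back-substitution gives: 48·(-34) + 71·(23) = 1
So 48⁻¹ ≡ -34 ≡ 37 (mod 71)
Check: 48 × 37 = 1776 ≡ 1 (mod 71) ✓

48⁻¹ ≡ 37 (mod 71)


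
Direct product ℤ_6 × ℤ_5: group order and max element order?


|ℤ_6 × ℤ_5| = 6 × 5 = 30
Max element order = lcm(6,5) = 30
Cyclic? Yes (gcd=1)

|ℤ_6×ℤ_5| = 30, max element order = 30


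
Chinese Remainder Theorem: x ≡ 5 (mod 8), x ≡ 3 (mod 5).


m₁ = 8, m₂ = 5, gcd = 1, so CRT applies. M = m₁·m₂ = 40
Let M₁ = M/m₁ = 5, M₂ = M/m₂ = 8
Find y₁ ≡ M₁⁻¹ (mod m₁): 5⁻¹ ≡ 5 (mod 8)
Find y₂ ≡ M₂⁻¹ (mod m₂): 8⁻¹ ≡ 2 (mod 5)
x = a₁·M₁·y₁ + a₂·M₂·y₂ = 5·5·5 + 3·8·2 = 173
Reduce mod 40: x ≡ 13
Check: 13 mod 8 = 5 ✓, 13 mod 5 = 3 ✓

x ≡ 13 (mod 40)


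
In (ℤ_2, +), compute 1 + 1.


Operation: addition mod 2
1 + 1 = (a + b) mod 2 with a = 1, b = 1

1 + 1 = 0


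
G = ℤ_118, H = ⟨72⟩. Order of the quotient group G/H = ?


|⟨72⟩| = n / gcd(72, 118) = 118 / 2 = 59
H is normal (ℤ_118 is abelian).
|G/H| = |G| / |H| = 118 / 59 = 2

|G/H| = 2


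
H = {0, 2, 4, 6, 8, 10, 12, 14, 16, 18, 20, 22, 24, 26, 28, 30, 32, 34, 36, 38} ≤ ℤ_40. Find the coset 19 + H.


19 + H = {19 + h (mod 40) : h ∈ H}
19+0=19, 19+2=21, 19+4=23, 19+6=25, 19+8=27, 19+10=29, 19+12=31, 19+14=33, 19+16=35, 19+18=37, 19+20=39, 19+22=1, 19+24=3, 19+26=5, 19+28=7, 19+30=9, 19+32=11, 19+34=13, 19+36=15, 19+38=17
19 + H = {1, 3, 5, 7, 9, 11, 13, 15, 17, 19, 21, 23, 25, 27, 29, 31, 33, 35, 37, 39} = 1 + H

19 + H = {1, 3, 5, 7, 9, 11, 13, 15, 17, 19, 21, 23, 25, 27, 29, 31, 33, 35, 37, 39}


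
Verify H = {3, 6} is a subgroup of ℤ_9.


Subgroup test for H = {3, 6} in (ℤ_9, +):
(1) 0 ∈ H? No
(2) Closure: for all a,b ∈ H, (a+b) mod 9 ∈ H? No  [counterexample: 3 + 6 = 0 ∉ H]
(3) Inverses: for all a ∈ H, -a mod 9 ∈ H? Yes

No, H is not a subgroup of ℤ_9


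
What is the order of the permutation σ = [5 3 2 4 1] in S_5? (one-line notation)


Cycle decomposition: (1 5) (2 3)
Cycle lengths: 2, 2
Order = lcm(2, 2) = 2

ord(σ) = 2


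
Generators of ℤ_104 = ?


g generates ℤ_n iff gcd(g,n) = 1
Prime factors of 104: 2, 13
Generators are g ∈ {1,...,103} not divisible by any of these primes.
Generators: {1, 3, 5, 7, 9, 11, 15, 17, 19, 21, 23, 25, 27, 29, 31, 33, 35, 37, 41, 43, 45, 47, 49, 51, 53, 55, 57, 59, 61, 63, 67, 69, 71, 73, 75, 77, 79, 81, 83, 85, 87, 89, 93, 95, 97, 99, 101, 103}
Number of generators = φ(104) = 48

Generators of ℤ_104 = {1, 3, 5, 7, 9, 11, 15, 17, 19, 21, 23, 25, 27, 29, 31, 33, 35, 37, 41, 43, 45, 47, 49, 51, 53, 55, 57, 59, 61, 63, 67, 69, 71, 73, 75, 77, 79, 81, 83, 85, 87, 89, 93, 95, 97, 99, 101, 103}


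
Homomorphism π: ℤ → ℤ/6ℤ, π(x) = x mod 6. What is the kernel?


Kernel = preimage of identity
ker(π) = multiples of 6 = 6ℤ

ker(π) = 6ℤ


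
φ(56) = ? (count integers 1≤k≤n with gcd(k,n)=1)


Factor n: 56 = 2^3 × 7
φ(n) = n · ∏(1 - 1/p) over distinct primes p | n
φ(56) = 56 · (1 - 1/2) · (1 - 1/7) = 24

φ(56) = 24


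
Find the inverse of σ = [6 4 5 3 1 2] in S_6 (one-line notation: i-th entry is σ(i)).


To find σ⁻¹, swap domain and range:
σ(1) = 6 → σ⁻¹(6) = 1
σ(2) = 4 → σ⁻¹(4) = 2
σ(3) = 5 → σ⁻¹(5) = 3
σ(4) = 3 → σ⁻¹(3) = 4
σ(5) = 1 → σ⁻¹(1) = 5
σ(6) = 2 → σ⁻¹(2) = 6

σ⁻¹ = [5 6 4 2 3 1]


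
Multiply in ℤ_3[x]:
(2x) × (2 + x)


Expand and collect like terms; reduce coefficients mod 3:
x^0: 0·2 = 0 ≡ 0 (mod 3)
x^1: 0·1 + 2·2 = 4 ≡ 1 (mod 3)
x^2: 2·1 = 2 ≡ 2 (mod 3)
Result: x + 2x^2

f · g = x + 2x^2


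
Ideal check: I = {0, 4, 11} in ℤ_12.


Check ideal conditions for I = {0, 4, 11} in ℤ_12:
(1) I is an additive subgroup? No
(2) For r ∈ ℤ_12 and a ∈ I: r·a ∈ I? No  [counterexample: r=2, a=4, r·a mod 12 = 8 ∉ I]

No, I is not an ideal of ℤ_12


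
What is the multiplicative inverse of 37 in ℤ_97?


Use the extended Euclidean algorithm to write 1 = 37·s + 97·t; then s mod 97 is the inverse.
Euclidean algorithm:
  37 = 0·97 + 37
  97 = 2·37 + 23
  37 = 1·23 + 14
  23 = 1·14 + 9
  14 = 1·9 + 5
  9 = 1·5 + 4
  5 = 1·4 + 1
  4 = 4·1 + 0
gcd(37,97) = 1
Back-substitution gives: 37·(21) + 97·(-8) = 1
So 37⁻¹ ≡ 21 ≡ 21 (mod 97)
Check: 37 × 21 = 777 ≡ 1 (mod 97) ✓

37⁻¹ ≡ 21 (mod 97)


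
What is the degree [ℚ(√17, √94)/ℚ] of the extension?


[ℚ(√17,√94):ℚ] = [ℚ(√17,√94):ℚ(√17)]·[ℚ(√17):ℚ] = 2·2 = 4

[ℚ(√17, √94)/ℚ] = 4


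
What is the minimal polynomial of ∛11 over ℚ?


∛11 satisfies x³ - 11 = 0, irreducible over ℚ (no rational root; 11 is not a perfect cube)

Minimal polynomial: x³ - 11


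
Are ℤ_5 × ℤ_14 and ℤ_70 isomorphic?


Comparing ℤ_5 × ℤ_14 and ℤ_70:
gcd(5,14) = 1, so ℤ_5 × ℤ_14 ≅ ℤ_70 (CRT)

Yes, ℤ_5 × ℤ_14 ≅ ℤ_70


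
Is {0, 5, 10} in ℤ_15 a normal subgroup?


H = {0, 5, 10} in ℤ_15
ℤ_15 is abelian; every subgroup of an abelian group is normal

Yes, normal subgroup
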